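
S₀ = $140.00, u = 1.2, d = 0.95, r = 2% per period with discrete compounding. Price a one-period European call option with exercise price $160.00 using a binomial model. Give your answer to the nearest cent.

$2.20

Risk-neutral probability p = (1 + 0.02 − 0.95)/(1.2 − 0.95) = 0.0700/0.2500 = 0.2800
Terminal stock prices: S_u = 168, S_d = 133
Terminal payoffs (S − K): max(8, 0) = 8, max(-27, 0) = 0
Node 0 (S = 140): V_0 = 1/1.02·[0.2800·8.0000 + 0.7200·0.0000] = 2.1961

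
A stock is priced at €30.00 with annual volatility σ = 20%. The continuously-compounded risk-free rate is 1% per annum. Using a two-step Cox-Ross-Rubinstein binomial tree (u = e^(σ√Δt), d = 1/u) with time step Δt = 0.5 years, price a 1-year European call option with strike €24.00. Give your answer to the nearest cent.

CRR parameters: u = e^(σ√Δt) = e^(0.2·√0.5) = 1.1519, d = 1/u = 0.8681
Per-period rate: rΔt = 0.01·0.5 = 0.005, so R = e^0.005 = 1.0050
Risk-neutral probability p = (e^0.005 − 0.8681)/(1.1519 − 0.8681) = 0.1369/0.2838 = 0.4824
Terminal stock prices: S_uu = 39.81, S_ud = 30, S_dd = 22.61
Terminal payoffs (S − K): max(15.81, 0) = 15.81, max(6, 0) = 6, max(-1.391, 0) = 0
Node u (S = 34.56): V_u = e^(−0.005)·[0.4824·15.8069 + 0.5176·6.0000] = 10.6770
Node d (S = 26.04): V_d = e^(−0.005)·[0.4824·6.0000 + 0.5176·0.0000] = 2.8798
Node 0 (S = 30): V_0 = e^(−0.005)·[0.4824·10.6770 + 0.5176·2.8798] = 6.6078

€6.61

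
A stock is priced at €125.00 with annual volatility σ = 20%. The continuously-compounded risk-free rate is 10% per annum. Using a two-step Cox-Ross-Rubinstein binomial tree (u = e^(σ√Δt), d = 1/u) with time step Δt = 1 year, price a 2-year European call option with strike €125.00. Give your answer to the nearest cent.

€25.47

CRR parameters: u = e^(σ√Δt) = e^(0.2·√1) = 1.2214, d = 1/u = 0.8187
Per-period rate: rΔt = 0.1·1 = 0.1, so R = e^0.1 = 1.1052
Risk-neutral probability p = (e^0.1 − 0.8187)/(1.2214 − 0.8187) = 0.2864/0.4027 = 0.7113
Terminal stock prices: S_uu = 186.5, S_ud = 125, S_dd = 83.79
Terminal payoffs (S − K): max(61.48, 0) = 61.48, max(0, 0) = 0, max(-41.21, 0) = 0
Node u (S = 152.7): V_u = e^(−0.1)·[0.7113·61.4781 + 0.2887·0.0000] = 39.5707
Node d (S = 102.3): V_d = e^(−0.1)·[0.7113·0.0000 + 0.2887·0.0000] = 0.0000
Node 0 (S = 125): V_0 = e^(−0.1)·[0.7113·39.5707 + 0.2887·0.0000] = 25.4699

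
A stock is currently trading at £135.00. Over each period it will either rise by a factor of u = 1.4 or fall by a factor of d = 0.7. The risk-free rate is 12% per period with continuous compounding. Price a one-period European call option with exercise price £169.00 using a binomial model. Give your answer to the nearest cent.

£10.83

Risk-neutral probability p = (e^0.12 − 0.7)/(1.4 − 0.7) = 0.4275/0.7000 = 0.6107
Terminal stock prices: S_u = 189, S_d = 94.5
Terminal payoffs (S − K): max(20, 0) = 20, max(-74.5, 0) = 0
Node 0 (S = 135): V_0 = e^(−0.12)·[0.6107·20.0000 + 0.3893·0.0000] = 10.8330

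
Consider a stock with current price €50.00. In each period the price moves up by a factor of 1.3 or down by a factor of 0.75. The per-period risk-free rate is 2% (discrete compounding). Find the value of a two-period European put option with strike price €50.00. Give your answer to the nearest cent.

Risk-neutral probability p = (1 + 0.02 − 0.75)/(1.3 − 0.75) = 0.2700/0.5500 = 0.4909
Terminal stock prices: S_uu = 84.5, S_ud = 48.75, S_dd = 28.12
Terminal payoffs (K − S): max(-34.5, 0) = 0, max(1.25, 0) = 1.25, max(21.88, 0) = 21.88
Node u (S = 65): V_u = 1/1.02·[0.4909·0.0000 + 0.5091·1.2500] = 0.6239
Node d (S = 37.5): V_d = 1/1.02·[0.4909·1.2500 + 0.5091·21.8750] = 11.5196
Node 0 (S = 50): V_0 = 1/1.02·[0.4909·0.6239 + 0.5091·11.5196] = 6.0498

€6.05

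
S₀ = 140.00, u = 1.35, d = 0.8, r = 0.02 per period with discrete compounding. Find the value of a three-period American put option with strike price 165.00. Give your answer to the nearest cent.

Risk-neutral probability p = (1 + 0.02 − 0.8)/(1.35 − 0.8) = 0.2200/0.5500 = 0.4000
Terminal stock prices: S_uuu = 344.5, S_uud = 204.1, S_udd = 121, S_ddd = 71.68
Terminal payoffs (K − S): max(-179.5, 0) = 0, max(-39.12, 0) = 0, max(44.04, 0) = 44.04, max(93.32, 0) = 93.32
Node uu (S = 255.2): continuation = 1/1.02·[0.4000·0.0000 + 0.6000·0.0000] = 0.0000; exercise value = 0.0000 ≤ continuation, so V_uu = 0.0000
Node ud (S = 151.2): continuation = 1/1.02·[0.4000·0.0000 + 0.6000·44.0400] = 25.9059; exercise value = 13.8000 ≤ continuation, so V_ud = 25.9059
Node dd (S = 89.6): continuation = 1/1.02·[0.4000·44.0400 + 0.6000·93.3200] = 72.1647; exercise value = 75.4000 > continuation, so V_dd = 75.4000 (exercise)
Node u (S = 189): continuation = 1/1.02·[0.4000·0.0000 + 0.6000·25.9059] = 15.2388; exercise value = 0.0000 ≤ continuation, so V_u = 15.2388
Node d (S = 112): continuation = 1/1.02·[0.4000·25.9059 + 0.6000·75.4000] = 54.5121; exercise value = 53.0000 ≤ continuation, so V_d = 54.5121
Node 0 (S = 140): continuation = 1/1.02·[0.4000·15.2388 + 0.6000·54.5121] = 38.0419; exercise value = 25.0000 ≤ continuation, so V_0 = 38.0419

38.04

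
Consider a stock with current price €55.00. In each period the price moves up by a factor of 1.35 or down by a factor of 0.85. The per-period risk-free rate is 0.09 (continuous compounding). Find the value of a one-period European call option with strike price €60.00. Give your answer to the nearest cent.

Risk-neutral probability p = (e^0.09 − 0.85)/(1.35 − 0.85) = 0.2442/0.5000 = 0.4883
Terminal stock prices: S_u = 74.25, S_d = 46.75
Terminal payoffs (S − K): max(14.25, 0) = 14.25, max(-13.25, 0) = 0
Node 0 (S = 55): V_0 = e^(−0.09)·[0.4883·14.2500 + 0.5117·0.0000] = 6.3600

€6.36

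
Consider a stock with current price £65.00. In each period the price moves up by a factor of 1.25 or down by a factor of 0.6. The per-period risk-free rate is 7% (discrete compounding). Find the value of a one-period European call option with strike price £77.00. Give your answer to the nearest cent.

£2.87

Risk-neutral probability p = (1 + 0.07 − 0.6)/(1.25 − 0.6) = 0.4700/0.6500 = 0.7231
Terminal stock prices: S_u = 81.25, S_d = 39
Terminal payoffs (S − K): max(4.25, 0) = 4.25, max(-38, 0) = 0
Node 0 (S = 65): V_0 = 1/1.07·[0.7231·4.2500 + 0.2769·0.0000] = 2.8720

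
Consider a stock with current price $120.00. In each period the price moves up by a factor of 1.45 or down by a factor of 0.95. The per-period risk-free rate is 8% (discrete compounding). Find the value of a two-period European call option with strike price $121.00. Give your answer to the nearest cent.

$22.22

Risk-neutral probability p = (1 + 0.08 − 0.95)/(1.45 − 0.95) = 0.1300/0.5000 = 0.2600
Terminal stock prices: S_uu = 252.3, S_ud = 165.3, S_dd = 108.3
Terminal payoffs (S − K): max(131.3, 0) = 131.3, max(44.3, 0) = 44.3, max(-12.7, 0) = 0
Node u (S = 174): V_u = 1/1.08·[0.2600·131.3000 + 0.7400·44.3000] = 61.9630
Node d (S = 114): V_d = 1/1.08·[0.2600·44.3000 + 0.7400·0.0000] = 10.6648
Node 0 (S = 120): V_0 = 1/1.08·[0.2600·61.9630 + 0.7400·10.6648] = 22.2244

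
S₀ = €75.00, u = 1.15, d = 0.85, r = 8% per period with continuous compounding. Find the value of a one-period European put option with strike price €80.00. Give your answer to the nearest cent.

Risk-neutral probability p = (e^0.08 − 0.85)/(1.15 − 0.85) = 0.2333/0.3000 = 0.7776
Terminal stock prices: S_u = 86.25, S_d = 63.75
Terminal payoffs (K − S): max(-6.25, 0) = 0, max(16.25, 0) = 16.25
Node 0 (S = 75): V_0 = e^(−0.08)·[0.7776·0.0000 + 0.2224·16.2500] = 3.3358

€3.34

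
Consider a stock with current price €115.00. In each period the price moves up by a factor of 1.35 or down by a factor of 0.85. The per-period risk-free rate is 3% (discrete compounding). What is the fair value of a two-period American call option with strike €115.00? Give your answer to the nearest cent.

€18.92

Risk-neutral probability p = (1 + 0.03 − 0.85)/(1.35 − 0.85) = 0.1800/0.5000 = 0.3600
Terminal stock prices: S_uu = 209.6, S_ud = 132, S_dd = 83.09
Terminal payoffs (S − K): max(94.59, 0) = 94.59, max(16.96, 0) = 16.96, max(-31.91, 0) = 0
Node u (S = 155.2): continuation = 1/1.03·[0.3600·94.5875 + 0.6400·16.9625] = 43.5995; exercise value = 40.2500 ≤ continuation, so V_u = 43.5995
Node d (S = 97.75): continuation = 1/1.03·[0.3600·16.9625 + 0.6400·0.0000] = 5.9286; exercise value = 0.0000 ≤ continuation, so V_d = 5.9286
Node 0 (S = 115): continuation = 1/1.03·[0.3600·43.5995 + 0.6400·5.9286] = 18.9225; exercise value = 0.0000 ≤ continuation, so V_0 = 18.9225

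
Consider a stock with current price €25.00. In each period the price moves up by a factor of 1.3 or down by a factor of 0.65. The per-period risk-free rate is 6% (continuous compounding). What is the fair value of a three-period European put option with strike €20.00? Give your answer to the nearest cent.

Risk-neutral probability p = (e^0.06 − 0.65)/(1.3 − 0.65) = 0.4118/0.6500 = 0.6336
Terminal stock prices: S_uuu = 54.93, S_uud = 27.46, S_udd = 13.73, S_ddd = 6.866
Terminal payoffs (K − S): max(-34.93, 0) = 0, max(-7.463, 0) = 0, max(6.269, 0) = 6.269, max(13.13, 0) = 13.13
Node uu (S = 42.25): V_uu = e^(−0.06)·[0.6336·0.0000 + 0.3664·0.0000] = 0.0000
Node ud (S = 21.12): V_ud = e^(−0.06)·[0.6336·0.0000 + 0.3664·6.2687] = 2.1631
Node dd (S = 10.56): V_dd = e^(−0.06)·[0.6336·6.2687 + 0.3664·13.1344] = 8.2728
Node u (S = 32.5): V_u = e^(−0.06)·[0.6336·0.0000 + 0.3664·2.1631] = 0.7464
Node d (S = 16.25): V_d = e^(−0.06)·[0.6336·2.1631 + 0.3664·8.2728] = 4.1454
Node 0 (S = 25): V_0 = e^(−0.06)·[0.6336·0.7464 + 0.3664·4.1454] = 1.8758

€1.88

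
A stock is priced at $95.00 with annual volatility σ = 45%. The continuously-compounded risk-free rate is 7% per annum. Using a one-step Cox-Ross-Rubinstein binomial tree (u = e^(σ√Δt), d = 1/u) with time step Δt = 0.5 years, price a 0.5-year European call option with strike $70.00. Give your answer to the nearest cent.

$27.86

CRR parameters: u = e^(σ√Δt) = e^(0.45·√0.5) = 1.3746, d = 1/u = 0.7275
Per-period rate: rΔt = 0.07·0.5 = 0.035, so R = e^0.035 = 1.0356
Risk-neutral probability p = (e^0.035 − 0.7275)/(1.3746 − 0.7275) = 0.3082/0.6472 = 0.4762
Terminal stock prices: S_u = 130.6, S_d = 69.11
Terminal payoffs (S − K): max(60.59, 0) = 60.59, max(-0.8914, 0) = 0
Node 0 (S = 95): V_0 = e^(−0.035)·[0.4762·60.5916 + 0.5238·0.0000] = 27.8585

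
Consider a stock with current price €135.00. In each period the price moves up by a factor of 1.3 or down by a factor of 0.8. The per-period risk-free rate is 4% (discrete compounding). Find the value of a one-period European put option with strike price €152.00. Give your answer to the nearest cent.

€22.00

Risk-neutral probability p = (1 + 0.04 − 0.8)/(1.3 − 0.8) = 0.2400/0.5000 = 0.4800
Terminal stock prices: S_u = 175.5, S_d = 108
Terminal payoffs (K − S): max(-23.5, 0) = 0, max(44, 0) = 44
Node 0 (S = 135): V_0 = 1/1.04·[0.4800·0.0000 + 0.5200·44.0000] = 22.0000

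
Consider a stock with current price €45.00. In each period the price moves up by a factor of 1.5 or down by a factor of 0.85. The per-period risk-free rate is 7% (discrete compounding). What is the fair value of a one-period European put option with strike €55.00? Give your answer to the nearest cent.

Risk-neutral probability p = (1 + 0.07 − 0.85)/(1.5 − 0.85) = 0.2200/0.6500 = 0.3385
Terminal stock prices: S_u = 67.5, S_d = 38.25
Terminal payoffs (K − S): max(-12.5, 0) = 0, max(16.75, 0) = 16.75
Node 0 (S = 45): V_0 = 1/1.07·[0.3385·0.0000 + 0.6615·16.7500] = 10.3559

€10.36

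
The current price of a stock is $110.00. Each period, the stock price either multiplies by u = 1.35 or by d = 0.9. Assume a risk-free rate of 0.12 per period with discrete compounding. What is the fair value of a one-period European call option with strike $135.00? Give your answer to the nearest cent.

Risk-neutral probability p = (1 + 0.12 − 0.9)/(1.35 − 0.9) = 0.2200/0.4500 = 0.4889
Terminal stock prices: S_u = 148.5, S_d = 99
Terminal payoffs (S − K): max(13.5, 0) = 13.5, max(-36, 0) = 0
Node 0 (S = 110): V_0 = 1/1.12·[0.4889·13.5000 + 0.5111·0.0000] = 5.8929

$5.89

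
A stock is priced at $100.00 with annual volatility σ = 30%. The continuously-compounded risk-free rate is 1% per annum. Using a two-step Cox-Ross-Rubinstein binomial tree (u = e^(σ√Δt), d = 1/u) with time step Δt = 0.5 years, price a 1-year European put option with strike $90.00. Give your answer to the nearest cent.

CRR parameters: u = e^(σ√Δt) = e^(0.3·√0.5) = 1.2363, d = 1/u = 0.8089
Per-period rate: rΔt = 0.01·0.5 = 0.005, so R = e^0.005 = 1.0050
Risk-neutral probability p = (e^0.005 − 0.8089)/(1.2363 − 0.8089) = 0.1962/0.4275 = 0.4589
Terminal stock prices: S_uu = 152.8, S_ud = 100, S_dd = 65.43
Terminal payoffs (K − S): max(-62.85, 0) = 0, max(-10, 0) = 0, max(24.57, 0) = 24.57
Node u (S = 123.6): V_u = e^(−0.005)·[0.4589·0.0000 + 0.5411·0.0000] = 0.0000
Node d (S = 80.89): V_d = e^(−0.005)·[0.4589·0.0000 + 0.5411·24.5749] = 13.2314
Node 0 (S = 100): V_0 = e^(−0.005)·[0.4589·0.0000 + 0.5411·13.2314] = 7.1239

$7.12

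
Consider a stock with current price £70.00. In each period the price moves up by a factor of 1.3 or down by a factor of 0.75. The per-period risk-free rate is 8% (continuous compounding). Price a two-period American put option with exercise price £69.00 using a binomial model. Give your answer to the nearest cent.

£6.15

Risk-neutral probability p = (e^0.08 − 0.75)/(1.3 − 0.75) = 0.3333/0.5500 = 0.6060
Terminal stock prices: S_uu = 118.3, S_ud = 68.25, S_dd = 39.38
Terminal payoffs (K − S): max(-49.3, 0) = 0, max(0.75, 0) = 0.75, max(29.62, 0) = 29.62
Node u (S = 91): continuation = e^(−0.08)·[0.6060·0.0000 + 0.3940·0.7500] = 0.2728; exercise value = 0.0000 ≤ continuation, so V_u = 0.2728
Node d (S = 52.5): continuation = e^(−0.08)·[0.6060·0.7500 + 0.3940·29.6250] = 11.1950; exercise value = 16.5000 > continuation, so V_d = 16.5000 (exercise)
Node 0 (S = 70): continuation = e^(−0.08)·[0.6060·0.2728 + 0.3940·16.5000] = 6.1541; exercise value = 0.0000 ≤ continuation, so V_0 = 6.1541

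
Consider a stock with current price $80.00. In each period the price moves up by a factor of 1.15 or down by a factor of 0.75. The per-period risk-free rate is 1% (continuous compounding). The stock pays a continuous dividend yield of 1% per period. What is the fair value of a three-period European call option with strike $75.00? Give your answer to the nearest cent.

Per-period risk-free factor R = e^0.01 = 1.0101; dividend-adjusted growth = e^(0.01−0.01) = 1.0000.
Risk-neutral probability p = (1.0000 − 0.75)/(1.15 − 0.75) = 0.2500/0.4000 = 0.6250
Terminal stock prices: S_uuu = 121.7, S_uud = 79.35, S_udd = 51.75, S_ddd = 33.75
Terminal payoffs (S − K): max(46.67, 0) = 46.67, max(4.35, 0) = 4.35, max(-23.25, 0) = 0, max(-41.25, 0) = 0
Node uu (S = 105.8): V_uu = e^(−0.01)·[0.6250·46.6700 + 0.3750·4.3500] = 30.4935
Node ud (S = 69): V_ud = e^(−0.01)·[0.6250·4.3500 + 0.3750·0.0000] = 2.6917
Node dd (S = 45): V_dd = e^(−0.01)·[0.6250·0.0000 + 0.3750·0.0000] = 0.0000
Node u (S = 92): V_u = e^(−0.01)·[0.6250·30.4935 + 0.3750·2.6917] = 19.8682
Node d (S = 60): V_d = e^(−0.01)·[0.6250·2.6917 + 0.3750·0.0000] = 1.6656
Node 0 (S = 80): V_0 = e^(−0.01)·[0.6250·19.8682 + 0.3750·1.6656] = 12.9124

$12.91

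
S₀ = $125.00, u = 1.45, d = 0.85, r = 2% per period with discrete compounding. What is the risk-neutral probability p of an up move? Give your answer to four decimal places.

p = 0.2833

Risk-neutral probability p = (1 + 0.02 − 0.85)/(1.45 − 0.85) = 0.1700/0.6000 = 0.2833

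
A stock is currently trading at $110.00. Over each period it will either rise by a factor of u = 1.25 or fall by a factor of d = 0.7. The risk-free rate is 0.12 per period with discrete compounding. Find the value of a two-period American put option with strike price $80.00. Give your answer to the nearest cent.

Risk-neutral probability p = (1 + 0.12 − 0.7)/(1.25 − 0.7) = 0.4200/0.5500 = 0.7636
Terminal stock prices: S_uu = 171.9, S_ud = 96.25, S_dd = 53.9
Terminal payoffs (K − S): max(-91.88, 0) = 0, max(-16.25, 0) = 0, max(26.1, 0) = 26.1
Node u (S = 137.5): continuation = 1/1.12·[0.7636·0.0000 + 0.2364·0.0000] = 0.0000; exercise value = 0.0000 ≤ continuation, so V_u = 0.0000
Node d (S = 77): continuation = 1/1.12·[0.7636·0.0000 + 0.2364·26.1000] = 5.5081; exercise value = 3.0000 ≤ continuation, so V_d = 5.5081
Node 0 (S = 110): continuation = 1/1.12·[0.7636·0.0000 + 0.2364·5.5081] = 1.1624; exercise value = 0.0000 ≤ continuation, so V_0 = 1.1624

$1.16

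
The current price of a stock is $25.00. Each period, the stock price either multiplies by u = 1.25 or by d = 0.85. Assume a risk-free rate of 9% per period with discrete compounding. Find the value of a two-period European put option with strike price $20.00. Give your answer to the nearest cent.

$0.26

Risk-neutral probability p = (1 + 0.09 − 0.85)/(1.25 − 0.85) = 0.2400/0.4000 = 0.6000
Terminal stock prices: S_uu = 39.06, S_ud = 26.56, S_dd = 18.06
Terminal payoffs (K − S): max(-19.06, 0) = 0, max(-6.562, 0) = 0, max(1.938, 0) = 1.938
Node u (S = 31.25): V_u = 1/1.09·[0.6000·0.0000 + 0.4000·0.0000] = 0.0000
Node d (S = 21.25): V_d = 1/1.09·[0.6000·0.0000 + 0.4000·1.9375] = 0.7110
Node 0 (S = 25): V_0 = 1/1.09·[0.6000·0.0000 + 0.4000·0.7110] = 0.2609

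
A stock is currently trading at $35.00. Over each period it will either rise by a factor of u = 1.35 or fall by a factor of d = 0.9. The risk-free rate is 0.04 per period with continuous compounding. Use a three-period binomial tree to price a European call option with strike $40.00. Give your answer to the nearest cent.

$4.37

Risk-neutral probability p = (e^0.04 − 0.9)/(1.35 − 0.9) = 0.1408/0.4500 = 0.3129
Terminal stock prices: S_uuu = 86.11, S_uud = 57.41, S_udd = 38.27, S_ddd = 25.52
Terminal payoffs (S − K): max(46.11, 0) = 46.11, max(17.41, 0) = 17.41, max(-1.727, 0) = 0, max(-14.48, 0) = 0
Node uu (S = 63.79): V_uu = e^(−0.04)·[0.3129·46.1131 + 0.6871·17.4088] = 25.3559
Node ud (S = 42.52): V_ud = e^(−0.04)·[0.3129·17.4088 + 0.6871·0.0000] = 5.2338
Node dd (S = 28.35): V_dd = e^(−0.04)·[0.3129·0.0000 + 0.6871·0.0000] = 0.0000
Node u (S = 47.25): V_u = e^(−0.04)·[0.3129·25.3559 + 0.6871·5.2338] = 11.0782
Node d (S = 31.5): V_d = e^(−0.04)·[0.3129·5.2338 + 0.6871·0.0000] = 1.5735
Node 0 (S = 35): V_0 = e^(−0.04)·[0.3129·11.0782 + 0.6871·1.5735] = 4.3693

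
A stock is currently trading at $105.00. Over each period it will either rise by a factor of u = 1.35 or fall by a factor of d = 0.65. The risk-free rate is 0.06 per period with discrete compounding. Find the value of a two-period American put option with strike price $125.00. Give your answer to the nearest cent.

$29.28

Risk-neutral probability p = (1 + 0.06 − 0.65)/(1.35 − 0.65) = 0.4100/0.7000 = 0.5857
Terminal stock prices: S_uu = 191.4, S_ud = 92.14, S_dd = 44.36
Terminal payoffs (K − S): max(-66.36, 0) = 0, max(32.86, 0) = 32.86, max(80.64, 0) = 80.64
Node u (S = 141.8): continuation = 1/1.06·[0.5857·0.0000 + 0.4143·32.8625] = 12.8438; exercise value = 0.0000 ≤ continuation, so V_u = 12.8438
Node d (S = 68.25): continuation = 1/1.06·[0.5857·32.8625 + 0.4143·80.6375] = 49.6745; exercise value = 56.7500 > continuation, so V_d = 56.7500 (exercise)
Node 0 (S = 105): continuation = 1/1.06·[0.5857·12.8438 + 0.4143·56.7500] = 29.2769; exercise value = 20.0000 ≤ continuation, so V_0 = 29.2769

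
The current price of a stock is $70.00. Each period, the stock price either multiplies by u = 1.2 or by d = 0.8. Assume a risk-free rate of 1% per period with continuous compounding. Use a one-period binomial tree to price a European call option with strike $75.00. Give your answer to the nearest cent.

Risk-neutral probability p = (e^0.01 − 0.8)/(1.2 − 0.8) = 0.2101/0.4000 = 0.5251
Terminal stock prices: S_u = 84, S_d = 56
Terminal payoffs (S − K): max(9, 0) = 9, max(-19, 0) = 0
Node 0 (S = 70): V_0 = e^(−0.01)·[0.5251·9.0000 + 0.4749·0.0000] = 4.6791

$4.68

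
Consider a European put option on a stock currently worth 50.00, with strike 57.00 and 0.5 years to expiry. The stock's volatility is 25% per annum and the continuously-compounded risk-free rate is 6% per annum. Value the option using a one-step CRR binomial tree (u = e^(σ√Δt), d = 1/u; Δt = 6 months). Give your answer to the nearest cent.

CRR parameters: u = e^(σ√Δt) = e^(0.25·√0.5) = 1.1934, d = 1/u = 0.8380
Per-period rate: rΔt = 0.06·0.5 = 0.03, so R = e^0.03 = 1.0305
Risk-neutral probability p = (e^0.03 − 0.8380)/(1.1934 − 0.8380) = 0.1925/0.3554 = 0.5416
Terminal stock prices: S_u = 59.67, S_d = 41.9
Terminal payoffs (K − S): max(-2.668, 0) = 0, max(15.1, 0) = 15.1
Node 0 (S = 50): V_0 = e^(−0.03)·[0.5416·0.0000 + 0.4584·15.1017] = 6.7178

6.72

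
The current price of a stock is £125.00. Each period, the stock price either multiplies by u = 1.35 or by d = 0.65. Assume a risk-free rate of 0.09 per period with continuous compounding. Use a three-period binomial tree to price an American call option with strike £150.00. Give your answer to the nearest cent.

£30.73

Risk-neutral probability p = (e^0.09 − 0.65)/(1.35 − 0.65) = 0.4442/0.7000 = 0.6345
Terminal stock prices: S_uuu = 307.5, S_uud = 148.1, S_udd = 71.3, S_ddd = 34.33
Terminal payoffs (S − K): max(157.5, 0) = 157.5, max(-1.922, 0) = 0, max(-78.7, 0) = 0, max(-115.7, 0) = 0
Node uu (S = 227.8): continuation = e^(−0.09)·[0.6345·157.5469 + 0.3655·0.0000] = 91.3647; exercise value = 77.8125 ≤ continuation, so V_uu = 91.3647
Node ud (S = 109.7): continuation = e^(−0.09)·[0.6345·0.0000 + 0.3655·0.0000] = 0.0000; exercise value = 0.0000 ≤ continuation, so V_ud = 0.0000
Node dd (S = 52.81): continuation = e^(−0.09)·[0.6345·0.0000 + 0.3655·0.0000] = 0.0000; exercise value = 0.0000 ≤ continuation, so V_dd = 0.0000
Node u (S = 168.8): continuation = e^(−0.09)·[0.6345·91.3647 + 0.3655·0.0000] = 52.9843; exercise value = 18.7500 ≤ continuation, so V_u = 52.9843
Node d (S = 81.25): continuation = e^(−0.09)·[0.6345·0.0000 + 0.3655·0.0000] = 0.0000; exercise value = 0.0000 ≤ continuation, so V_d = 0.0000
Node 0 (S = 125): continuation = e^(−0.09)·[0.6345·52.9843 + 0.3655·0.0000] = 30.7267; exercise value = 0.0000 ≤ continuation, so V_0 = 30.7267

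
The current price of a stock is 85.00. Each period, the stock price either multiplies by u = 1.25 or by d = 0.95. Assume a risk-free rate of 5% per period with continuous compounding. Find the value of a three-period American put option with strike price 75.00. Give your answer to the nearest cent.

0.53

Risk-neutral probability p = (e^0.05 − 0.95)/(1.25 − 0.95) = 0.1013/0.3000 = 0.3376
Terminal stock prices: S_uuu = 166, S_uud = 126.2, S_udd = 95.89, S_ddd = 72.88
Terminal payoffs (K − S): max(-91.02, 0) = 0, max(-51.17, 0) = 0, max(-20.89, 0) = 0, max(2.123, 0) = 2.123
Node uu (S = 132.8): continuation = e^(−0.05)·[0.3376·0.0000 + 0.6624·0.0000] = 0.0000; exercise value = 0.0000 ≤ continuation, so V_uu = 0.0000
Node ud (S = 100.9): continuation = e^(−0.05)·[0.3376·0.0000 + 0.6624·0.0000] = 0.0000; exercise value = 0.0000 ≤ continuation, so V_ud = 0.0000
Node dd (S = 76.71): continuation = e^(−0.05)·[0.3376·0.0000 + 0.6624·2.1231] = 1.3378; exercise value = 0.0000 ≤ continuation, so V_dd = 1.3378
Node u (S = 106.2): continuation = e^(−0.05)·[0.3376·0.0000 + 0.6624·0.0000] = 0.0000; exercise value = 0.0000 ≤ continuation, so V_u = 0.0000
Node d (S = 80.75): continuation = e^(−0.05)·[0.3376·0.0000 + 0.6624·1.3378] = 0.8430; exercise value = 0.0000 ≤ continuation, so V_d = 0.8430
Node 0 (S = 85): continuation = e^(−0.05)·[0.3376·0.0000 + 0.6624·0.8430] = 0.5312; exercise value = 0.0000 ≤ continuation, so V_0 = 0.5312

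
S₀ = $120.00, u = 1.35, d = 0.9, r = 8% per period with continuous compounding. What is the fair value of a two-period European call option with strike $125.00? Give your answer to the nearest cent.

$21.80

Risk-neutral probability p = (e^0.08 − 0.9)/(1.35 − 0.9) = 0.1833/0.4500 = 0.4073
Terminal stock prices: S_uu = 218.7, S_ud = 145.8, S_dd = 97.2
Terminal payoffs (S − K): max(93.7, 0) = 93.7, max(20.8, 0) = 20.8, max(-27.8, 0) = 0
Node u (S = 162): V_u = e^(−0.08)·[0.4073·93.7000 + 0.5927·20.8000] = 46.6105
Node d (S = 108): V_d = e^(−0.08)·[0.4073·20.8000 + 0.5927·0.0000] = 7.8206
Node 0 (S = 120): V_0 = e^(−0.08)·[0.4073·46.6105 + 0.5927·7.8206] = 21.8039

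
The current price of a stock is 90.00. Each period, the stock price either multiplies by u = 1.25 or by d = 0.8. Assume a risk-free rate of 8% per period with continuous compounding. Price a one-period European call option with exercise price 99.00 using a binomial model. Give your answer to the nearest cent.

7.85

Risk-neutral probability p = (e^0.08 − 0.8)/(1.25 − 0.8) = 0.2833/0.4500 = 0.6295
Terminal stock prices: S_u = 112.5, S_d = 72
Terminal payoffs (S − K): max(13.5, 0) = 13.5, max(-27, 0) = 0
Node 0 (S = 90): V_0 = e^(−0.08)·[0.6295·13.5000 + 0.3705·0.0000] = 7.8452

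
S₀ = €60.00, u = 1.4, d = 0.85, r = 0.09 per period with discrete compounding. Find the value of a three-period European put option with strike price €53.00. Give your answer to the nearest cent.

€2.23

Risk-neutral probability p = (1 + 0.09 − 0.85)/(1.4 − 0.85) = 0.2400/0.5500 = 0.4364
Terminal stock prices: S_uuu = 164.6, S_uud = 99.96, S_udd = 60.69, S_ddd = 36.85
Terminal payoffs (K − S): max(-111.6, 0) = 0, max(-46.96, 0) = 0, max(-7.69, 0) = 0, max(16.15, 0) = 16.15
Node uu (S = 117.6): V_uu = 1/1.09·[0.4364·0.0000 + 0.5636·0.0000] = 0.0000
Node ud (S = 71.4): V_ud = 1/1.09·[0.4364·0.0000 + 0.5636·0.0000] = 0.0000
Node dd (S = 43.35): V_dd = 1/1.09·[0.4364·0.0000 + 0.5636·16.1525] = 8.3524
Node u (S = 84): V_u = 1/1.09·[0.4364·0.0000 + 0.5636·0.0000] = 0.0000
Node d (S = 51): V_d = 1/1.09·[0.4364·0.0000 + 0.5636·8.3524] = 4.3190
Node 0 (S = 60): V_0 = 1/1.09·[0.4364·0.0000 + 0.5636·4.3190] = 2.2334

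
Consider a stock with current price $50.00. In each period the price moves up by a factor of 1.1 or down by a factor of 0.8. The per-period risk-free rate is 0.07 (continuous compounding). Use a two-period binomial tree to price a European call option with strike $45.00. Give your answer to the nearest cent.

$11.12

Risk-neutral probability p = (e^0.07 − 0.8)/(1.1 − 0.8) = 0.2725/0.3000 = 0.9084
Terminal stock prices: S_uu = 60.5, S_ud = 44, S_dd = 32
Terminal payoffs (S − K): max(15.5, 0) = 15.5, max(-1, 0) = 0, max(-13, 0) = 0
Node u (S = 55): V_u = e^(−0.07)·[0.9084·15.5000 + 0.0916·0.0000] = 13.1277
Node d (S = 40): V_d = e^(−0.07)·[0.9084·0.0000 + 0.0916·0.0000] = 0.0000
Node 0 (S = 50): V_0 = e^(−0.07)·[0.9084·13.1277 + 0.0916·0.0000] = 11.1185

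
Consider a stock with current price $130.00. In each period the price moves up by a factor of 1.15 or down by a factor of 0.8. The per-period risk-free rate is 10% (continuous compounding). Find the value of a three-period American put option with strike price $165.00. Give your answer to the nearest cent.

Risk-neutral probability p = (e^0.1 − 0.8)/(1.15 − 0.8) = 0.3052/0.3500 = 0.8719
Terminal stock prices: S_uuu = 197.7, S_uud = 137.5, S_udd = 95.68, S_ddd = 66.56
Terminal payoffs (K − S): max(-32.71, 0) = 0, max(27.46, 0) = 27.46, max(69.32, 0) = 69.32, max(98.44, 0) = 98.44
Node uu (S = 171.9): continuation = e^(−0.1)·[0.8719·0.0000 + 0.1281·27.4600] = 3.1825; exercise value = 0.0000 ≤ continuation, so V_uu = 3.1825
Node ud (S = 119.6): continuation = e^(−0.1)·[0.8719·27.4600 + 0.1281·69.3200] = 29.6982; exercise value = 45.4000 > continuation, so V_ud = 45.4000 (exercise)
Node dd (S = 83.2): continuation = e^(−0.1)·[0.8719·69.3200 + 0.1281·98.4400] = 66.0982; exercise value = 81.8000 > continuation, so V_dd = 81.8000 (exercise)
Node u (S = 149.5): continuation = e^(−0.1)·[0.8719·3.1825 + 0.1281·45.4000] = 7.7724; exercise value = 15.5000 > continuation, so V_u = 15.5000 (exercise)
Node d (S = 104): continuation = e^(−0.1)·[0.8719·45.4000 + 0.1281·81.8000] = 45.2982; exercise value = 61.0000 > continuation, so V_d = 61.0000 (exercise)
Node 0 (S = 130): continuation = e^(−0.1)·[0.8719·15.5000 + 0.1281·61.0000] = 19.2982; exercise value = 35.0000 > continuation, so V_0 = 35.0000 (exercise)

$35.00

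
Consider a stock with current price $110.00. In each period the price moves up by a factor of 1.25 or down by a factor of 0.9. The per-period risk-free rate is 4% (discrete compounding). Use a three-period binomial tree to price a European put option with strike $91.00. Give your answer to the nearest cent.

$2.08

Risk-neutral probability p = (1 + 0.04 − 0.9)/(1.25 − 0.9) = 0.1400/0.3500 = 0.4000
Terminal stock prices: S_uuu = 214.8, S_uud = 154.7, S_udd = 111.4, S_ddd = 80.19
Terminal payoffs (K − S): max(-123.8, 0) = 0, max(-63.69, 0) = 0, max(-20.38, 0) = 0, max(10.81, 0) = 10.81
Node uu (S = 171.9): V_uu = 1/1.04·[0.4000·0.0000 + 0.6000·0.0000] = 0.0000
Node ud (S = 123.8): V_ud = 1/1.04·[0.4000·0.0000 + 0.6000·0.0000] = 0.0000
Node dd (S = 89.1): V_dd = 1/1.04·[0.4000·0.0000 + 0.6000·10.8100] = 6.2365
Node u (S = 137.5): V_u = 1/1.04·[0.4000·0.0000 + 0.6000·0.0000] = 0.0000
Node d (S = 99): V_d = 1/1.04·[0.4000·0.0000 + 0.6000·6.2365] = 3.5980
Node 0 (S = 110): V_0 = 1/1.04·[0.4000·0.0000 + 0.6000·3.5980] = 2.0758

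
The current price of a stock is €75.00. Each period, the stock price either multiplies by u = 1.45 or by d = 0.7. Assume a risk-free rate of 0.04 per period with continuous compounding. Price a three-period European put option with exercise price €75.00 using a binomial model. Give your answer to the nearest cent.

€14.91

Risk-neutral probability p = (e^0.04 − 0.7)/(1.45 − 0.7) = 0.3408/0.7500 = 0.4544
Terminal stock prices: S_uuu = 228.6, S_uud = 110.4, S_udd = 53.29, S_ddd = 25.72
Terminal payoffs (K − S): max(-153.6, 0) = 0, max(-35.38, 0) = 0, max(21.71, 0) = 21.71, max(49.28, 0) = 49.28
Node uu (S = 157.7): V_uu = e^(−0.04)·[0.4544·0.0000 + 0.5456·0.0000] = 0.0000
Node ud (S = 76.12): V_ud = e^(−0.04)·[0.4544·0.0000 + 0.5456·21.7125] = 11.3815
Node dd (S = 36.75): V_dd = e^(−0.04)·[0.4544·21.7125 + 0.5456·49.2750] = 35.3092
Node u (S = 108.8): V_u = e^(−0.04)·[0.4544·0.0000 + 0.5456·11.3815] = 5.9661
Node d (S = 52.5): V_d = e^(−0.04)·[0.4544·11.3815 + 0.5456·35.3092] = 23.4780
Node 0 (S = 75): V_0 = e^(−0.04)·[0.4544·5.9661 + 0.5456·23.4780] = 14.9118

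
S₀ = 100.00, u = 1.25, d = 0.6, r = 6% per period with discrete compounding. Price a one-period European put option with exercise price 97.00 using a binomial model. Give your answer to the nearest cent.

Risk-neutral probability p = (1 + 0.06 − 0.6)/(1.25 − 0.6) = 0.4600/0.6500 = 0.7077
Terminal stock prices: S_u = 125, S_d = 60
Terminal payoffs (K − S): max(-28, 0) = 0, max(37, 0) = 37
Node 0 (S = 100): V_0 = 1/1.06·[0.7077·0.0000 + 0.2923·37.0000] = 10.2032

10.20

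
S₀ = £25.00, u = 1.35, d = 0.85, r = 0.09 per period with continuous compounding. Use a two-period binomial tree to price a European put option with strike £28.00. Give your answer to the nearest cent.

£2.17

Risk-neutral probability p = (e^0.09 − 0.85)/(1.35 − 0.85) = 0.2442/0.5000 = 0.4883
Terminal stock prices: S_uu = 45.56, S_ud = 28.69, S_dd = 18.06
Terminal payoffs (K − S): max(-17.56, 0) = 0, max(-0.6875, 0) = 0, max(9.938, 0) = 9.938
Node u (S = 33.75): V_u = e^(−0.09)·[0.4883·0.0000 + 0.5117·0.0000] = 0.0000
Node d (S = 21.25): V_d = e^(−0.09)·[0.4883·0.0000 + 0.5117·9.9375] = 4.6469
Node 0 (S = 25): V_0 = e^(−0.09)·[0.4883·0.0000 + 0.5117·4.6469] = 2.1730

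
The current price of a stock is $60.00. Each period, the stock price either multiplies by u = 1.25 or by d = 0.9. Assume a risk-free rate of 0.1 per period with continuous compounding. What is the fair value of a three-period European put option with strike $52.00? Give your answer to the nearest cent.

$0.43

Risk-neutral probability p = (e^0.1 − 0.9)/(1.25 − 0.9) = 0.2052/0.3500 = 0.5862
Terminal stock prices: S_uuu = 117.2, S_uud = 84.38, S_udd = 60.75, S_ddd = 43.74
Terminal payoffs (K − S): max(-65.19, 0) = 0, max(-32.38, 0) = 0, max(-8.75, 0) = 0, max(8.26, 0) = 8.26
Node uu (S = 93.75): V_uu = e^(−0.1)·[0.5862·0.0000 + 0.4138·0.0000] = 0.0000
Node ud (S = 67.5): V_ud = e^(−0.1)·[0.5862·0.0000 + 0.4138·0.0000] = 0.0000
Node dd (S = 48.6): V_dd = e^(−0.1)·[0.5862·0.0000 + 0.4138·8.2600] = 3.0927
Node u (S = 75): V_u = e^(−0.1)·[0.5862·0.0000 + 0.4138·0.0000] = 0.0000
Node d (S = 54): V_d = e^(−0.1)·[0.5862·0.0000 + 0.4138·3.0927] = 1.1580
Node 0 (S = 60): V_0 = e^(−0.1)·[0.5862·0.0000 + 0.4138·1.1580] = 0.4336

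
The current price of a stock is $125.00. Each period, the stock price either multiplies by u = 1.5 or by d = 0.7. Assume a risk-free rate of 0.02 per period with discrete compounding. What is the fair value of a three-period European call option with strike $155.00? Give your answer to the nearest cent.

$27.46

Risk-neutral probability p = (1 + 0.02 − 0.7)/(1.5 − 0.7) = 0.3200/0.8000 = 0.4000
Terminal stock prices: S_uuu = 421.9, S_uud = 196.9, S_udd = 91.87, S_ddd = 42.87
Terminal payoffs (S − K): max(266.9, 0) = 266.9, max(41.88, 0) = 41.88, max(-63.13, 0) = 0, max(-112.1, 0) = 0
Node uu (S = 281.2): V_uu = 1/1.02·[0.4000·266.8750 + 0.6000·41.8750] = 129.2892
Node ud (S = 131.2): V_ud = 1/1.02·[0.4000·41.8750 + 0.6000·0.0000] = 16.4216
Node dd (S = 61.25): V_dd = 1/1.02·[0.4000·0.0000 + 0.6000·0.0000] = 0.0000
Node u (S = 187.5): V_u = 1/1.02·[0.4000·129.2892 + 0.6000·16.4216] = 60.3614
Node d (S = 87.5): V_d = 1/1.02·[0.4000·16.4216 + 0.6000·0.0000] = 6.4398
Node 0 (S = 125): V_0 = 1/1.02·[0.4000·60.3614 + 0.6000·6.4398] = 27.4593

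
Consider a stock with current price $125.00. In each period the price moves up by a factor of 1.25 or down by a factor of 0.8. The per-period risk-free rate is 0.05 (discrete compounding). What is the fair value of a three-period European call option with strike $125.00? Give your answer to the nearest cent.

Risk-neutral probability p = (1 + 0.05 − 0.8)/(1.25 − 0.8) = 0.2500/0.4500 = 0.5556
Terminal stock prices: S_uuu = 244.1, S_uud = 156.2, S_udd = 100, S_ddd = 64
Terminal payoffs (S − K): max(119.1, 0) = 119.1, max(31.25, 0) = 31.25, max(-25, 0) = 0, max(-61, 0) = 0
Node uu (S = 195.3): V_uu = 1/1.05·[0.5556·119.1406 + 0.4444·31.2500] = 76.2649
Node ud (S = 125): V_ud = 1/1.05·[0.5556·31.2500 + 0.4444·0.0000] = 16.5344
Node dd (S = 80): V_dd = 1/1.05·[0.5556·0.0000 + 0.4444·0.0000] = 0.0000
Node u (S = 156.2): V_u = 1/1.05·[0.5556·76.2649 + 0.4444·16.5344] = 47.3505
Node d (S = 100): V_d = 1/1.05·[0.5556·16.5344 + 0.4444·0.0000] = 8.7484
Node 0 (S = 125): V_0 = 1/1.05·[0.5556·47.3505 + 0.4444·8.7484] = 28.7562

$28.76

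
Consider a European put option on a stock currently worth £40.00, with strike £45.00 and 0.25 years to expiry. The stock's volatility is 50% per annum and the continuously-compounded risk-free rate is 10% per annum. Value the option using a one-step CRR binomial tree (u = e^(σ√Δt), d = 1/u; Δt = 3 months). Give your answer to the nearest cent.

CRR parameters: u = e^(σ√Δt) = e^(0.5·√0.25) = 1.2840, d = 1/u = 0.7788
Per-period rate: rΔt = 0.1·0.25 = 0.025, so R = e^0.025 = 1.0253
Risk-neutral probability p = (e^0.025 − 0.7788)/(1.2840 − 0.7788) = 0.2465/0.5052 = 0.4879
Terminal stock prices: S_u = 51.36, S_d = 31.15
Terminal payoffs (K − S): max(-6.361, 0) = 0, max(13.85, 0) = 13.85
Node 0 (S = 40): V_0 = e^(−0.025)·[0.4879·0.0000 + 0.5121·13.8480] = 6.9160

£6.92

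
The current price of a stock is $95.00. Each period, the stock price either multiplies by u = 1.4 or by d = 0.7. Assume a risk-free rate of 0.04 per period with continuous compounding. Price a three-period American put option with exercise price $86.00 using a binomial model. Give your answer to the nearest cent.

$14.33

Risk-neutral probability p = (e^0.04 − 0.7)/(1.4 − 0.7) = 0.3408/0.7000 = 0.4869
Terminal stock prices: S_uuu = 260.7, S_uud = 130.3, S_udd = 65.17, S_ddd = 32.58
Terminal payoffs (K − S): max(-174.7, 0) = 0, max(-44.34, 0) = 0, max(20.83, 0) = 20.83, max(53.42, 0) = 53.42
Node uu (S = 186.2): continuation = e^(−0.04)·[0.4869·0.0000 + 0.5131·0.0000] = 0.0000; exercise value = 0.0000 ≤ continuation, so V_uu = 0.0000
Node ud (S = 93.1): continuation = e^(−0.04)·[0.4869·0.0000 + 0.5131·20.8300] = 10.2693; exercise value = 0.0000 ≤ continuation, so V_ud = 10.2693
Node dd (S = 46.55): continuation = e^(−0.04)·[0.4869·20.8300 + 0.5131·53.4150] = 36.0779; exercise value = 39.4500 > continuation, so V_dd = 39.4500 (exercise)
Node u (S = 133): continuation = e^(−0.04)·[0.4869·0.0000 + 0.5131·10.2693] = 5.0629; exercise value = 0.0000 ≤ continuation, so V_u = 5.0629
Node d (S = 66.5): continuation = e^(−0.04)·[0.4869·10.2693 + 0.5131·39.4500] = 24.2530; exercise value = 19.5000 ≤ continuation, so V_d = 24.2530
Node 0 (S = 95): continuation = e^(−0.04)·[0.4869·5.0629 + 0.5131·24.2530] = 14.3252; exercise value = 0.0000 ≤ continuation, so V_0 = 14.3252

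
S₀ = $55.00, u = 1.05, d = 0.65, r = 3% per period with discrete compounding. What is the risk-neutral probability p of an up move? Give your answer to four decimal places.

p = 0.9500

Risk-neutral probability p = (1 + 0.03 − 0.65)/(1.05 − 0.65) = 0.3800/0.4000 = 0.9500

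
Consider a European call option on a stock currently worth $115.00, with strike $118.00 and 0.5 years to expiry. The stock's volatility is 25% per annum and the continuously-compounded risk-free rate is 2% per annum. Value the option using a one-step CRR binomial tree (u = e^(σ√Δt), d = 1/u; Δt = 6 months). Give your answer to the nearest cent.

CRR parameters: u = e^(σ√Δt) = e^(0.25·√0.5) = 1.1934, d = 1/u = 0.8380
Per-period rate: rΔt = 0.02·0.5 = 0.01, so R = e^0.01 = 1.0101
Risk-neutral probability p = (e^0.01 − 0.8380)/(1.1934 − 0.8380) = 0.1721/0.3554 = 0.4842
Terminal stock prices: S_u = 137.2, S_d = 96.37
Terminal payoffs (S − K): max(19.24, 0) = 19.24, max(-21.63, 0) = 0
Node 0 (S = 115): V_0 = e^(−0.01)·[0.4842·19.2369 + 0.5158·0.0000] = 9.2218

$9.22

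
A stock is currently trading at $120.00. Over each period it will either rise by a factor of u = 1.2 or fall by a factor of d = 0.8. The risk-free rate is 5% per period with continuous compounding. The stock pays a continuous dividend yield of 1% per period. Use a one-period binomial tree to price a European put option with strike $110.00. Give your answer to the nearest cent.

Per-period risk-free factor R = e^0.05 = 1.0513; dividend-adjusted growth = e^(0.05−0.01) = 1.0408.
Risk-neutral probability p = (1.0408 − 0.8)/(1.2 − 0.8) = 0.2408/0.4000 = 0.6020
Terminal stock prices: S_u = 144, S_d = 96
Terminal payoffs (K − S): max(-34, 0) = 0, max(14, 0) = 14
Node 0 (S = 120): V_0 = e^(−0.05)·[0.6020·0.0000 + 0.3980·14.0000] = 5.2999

$5.30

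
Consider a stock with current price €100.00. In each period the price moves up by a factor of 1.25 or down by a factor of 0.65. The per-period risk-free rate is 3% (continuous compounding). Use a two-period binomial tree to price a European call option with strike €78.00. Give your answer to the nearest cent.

€31.05

Risk-neutral probability p = (e^0.03 − 0.65)/(1.25 − 0.65) = 0.3805/0.6000 = 0.6341
Terminal stock prices: S_uu = 156.2, S_ud = 81.25, S_dd = 42.25
Terminal payoffs (S − K): max(78.25, 0) = 78.25, max(3.25, 0) = 3.25, max(-35.75, 0) = 0
Node u (S = 125): V_u = e^(−0.03)·[0.6341·78.2500 + 0.3659·3.2500] = 49.3052
Node d (S = 65): V_d = e^(−0.03)·[0.6341·3.2500 + 0.3659·0.0000] = 1.9999
Node 0 (S = 100): V_0 = e^(−0.03)·[0.6341·49.3052 + 0.3659·1.9999] = 31.0502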